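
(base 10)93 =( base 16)5d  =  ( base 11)85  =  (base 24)3l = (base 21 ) 49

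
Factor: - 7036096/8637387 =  - 2^6*3^( - 1)*11^ (-1)*17^1*29^1*223^1 *261739^(-1)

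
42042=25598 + 16444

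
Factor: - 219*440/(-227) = 2^3*3^1*5^1*11^1*73^1 * 227^( - 1)= 96360/227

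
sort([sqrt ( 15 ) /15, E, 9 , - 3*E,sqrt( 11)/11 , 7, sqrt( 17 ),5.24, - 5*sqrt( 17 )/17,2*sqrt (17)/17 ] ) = [ - 3*E,-5* sqrt(17) /17, sqrt (15)/15,sqrt(11) /11,  2*sqrt( 17 ) /17, E, sqrt(17 ),5.24,7,9] 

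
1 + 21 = 22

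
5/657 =5/657 = 0.01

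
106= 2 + 104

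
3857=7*551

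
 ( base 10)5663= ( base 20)E33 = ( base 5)140123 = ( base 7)22340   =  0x161f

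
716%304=108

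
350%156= 38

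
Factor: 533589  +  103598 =637187 = 137^1*4651^1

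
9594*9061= 86931234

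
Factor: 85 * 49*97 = 404005 = 5^1*7^2*17^1 *97^1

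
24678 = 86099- 61421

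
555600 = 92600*6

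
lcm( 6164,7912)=530104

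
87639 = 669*131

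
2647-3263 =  - 616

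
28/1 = 28= 28.00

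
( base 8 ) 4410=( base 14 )BB2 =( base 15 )a42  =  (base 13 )108B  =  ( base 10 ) 2312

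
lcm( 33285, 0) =0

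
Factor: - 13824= -2^9*3^3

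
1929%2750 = 1929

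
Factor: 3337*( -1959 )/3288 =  - 2179061/1096 = - 2^( - 3 )*47^1*71^1*137^( -1)*653^1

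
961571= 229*4199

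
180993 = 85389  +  95604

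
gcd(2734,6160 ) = 2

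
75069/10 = 7506 + 9/10 = 7506.90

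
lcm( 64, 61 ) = 3904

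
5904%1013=839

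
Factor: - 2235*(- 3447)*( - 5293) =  - 3^3*5^1*67^1*79^1 * 149^1*383^1 =- 40777510185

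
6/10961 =6/10961 = 0.00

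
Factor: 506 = 2^1 * 11^1 *23^1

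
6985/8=6985/8 = 873.12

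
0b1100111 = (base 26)3p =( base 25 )43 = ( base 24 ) 47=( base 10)103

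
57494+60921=118415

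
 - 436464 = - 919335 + 482871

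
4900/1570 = 490/157 = 3.12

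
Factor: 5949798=2^1*3^1*991633^1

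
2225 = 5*445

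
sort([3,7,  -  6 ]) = [ - 6,3,7 ]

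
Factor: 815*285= 3^1*5^2*19^1*163^1 = 232275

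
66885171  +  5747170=72632341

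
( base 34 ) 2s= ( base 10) 96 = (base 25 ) 3l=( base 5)341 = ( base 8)140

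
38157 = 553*69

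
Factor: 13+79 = 92 = 2^2*23^1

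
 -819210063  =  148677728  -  967887791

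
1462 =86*17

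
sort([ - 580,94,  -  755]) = [ - 755, - 580, 94 ]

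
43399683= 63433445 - 20033762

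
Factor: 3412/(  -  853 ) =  - 2^2  =  - 4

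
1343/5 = 268 + 3/5 = 268.60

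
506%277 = 229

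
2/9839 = 2/9839 = 0.00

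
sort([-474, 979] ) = [ - 474,  979 ]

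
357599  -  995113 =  - 637514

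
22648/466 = 11324/233 = 48.60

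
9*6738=60642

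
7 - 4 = 3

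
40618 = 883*46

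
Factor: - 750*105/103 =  - 2^1*3^2*5^4*7^1*103^ ( - 1) = - 78750/103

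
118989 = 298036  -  179047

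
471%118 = 117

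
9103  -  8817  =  286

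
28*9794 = 274232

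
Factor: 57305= 5^1*73^1*157^1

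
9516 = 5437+4079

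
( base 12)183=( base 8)363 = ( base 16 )f3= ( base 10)243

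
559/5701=559/5701 =0.10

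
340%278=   62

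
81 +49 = 130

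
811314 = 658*1233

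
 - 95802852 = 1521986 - 97324838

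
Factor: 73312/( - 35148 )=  - 2^3 * 3^(  -  1 ) *79^1*101^ ( - 1)= - 632/303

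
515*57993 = 29866395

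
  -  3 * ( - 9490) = 28470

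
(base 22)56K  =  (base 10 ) 2572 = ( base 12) 15A4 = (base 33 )2bv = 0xA0C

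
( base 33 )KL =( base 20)1E1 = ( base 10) 681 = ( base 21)1b9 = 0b1010101001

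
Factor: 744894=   2^1 * 3^2 * 29^1 * 1427^1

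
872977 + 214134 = 1087111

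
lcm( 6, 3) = 6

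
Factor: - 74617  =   - 29^1* 31^1*83^1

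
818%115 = 13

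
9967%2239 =1011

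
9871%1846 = 641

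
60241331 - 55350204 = 4891127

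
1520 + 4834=6354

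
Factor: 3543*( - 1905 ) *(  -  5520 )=37256770800 = 2^4* 3^3*5^2 * 23^1*127^1 *1181^1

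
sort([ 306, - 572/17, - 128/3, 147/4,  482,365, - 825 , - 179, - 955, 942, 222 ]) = [ - 955, - 825, - 179, - 128/3, - 572/17,147/4,222,306,365,482, 942] 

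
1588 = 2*794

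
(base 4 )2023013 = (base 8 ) 21307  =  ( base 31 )986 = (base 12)519b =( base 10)8903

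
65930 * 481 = 31712330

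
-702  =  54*( - 13 )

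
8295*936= 7764120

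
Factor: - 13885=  - 5^1*2777^1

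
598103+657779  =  1255882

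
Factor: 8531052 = 2^2*3^1*79^1*8999^1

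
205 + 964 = 1169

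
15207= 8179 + 7028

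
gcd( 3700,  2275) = 25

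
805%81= 76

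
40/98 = 20/49  =  0.41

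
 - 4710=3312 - 8022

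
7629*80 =610320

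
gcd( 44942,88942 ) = 2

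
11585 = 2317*5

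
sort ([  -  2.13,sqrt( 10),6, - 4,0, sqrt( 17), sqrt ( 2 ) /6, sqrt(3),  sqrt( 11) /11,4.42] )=[ - 4,- 2.13,0, sqrt( 2 )/6,sqrt(11 )/11,sqrt( 3),sqrt(10 ), sqrt(17 ),4.42,6]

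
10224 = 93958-83734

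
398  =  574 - 176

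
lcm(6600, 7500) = 165000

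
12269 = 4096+8173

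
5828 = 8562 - 2734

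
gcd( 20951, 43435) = 511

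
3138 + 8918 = 12056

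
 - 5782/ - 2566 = 2891/1283 = 2.25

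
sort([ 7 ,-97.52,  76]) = [-97.52,7, 76 ] 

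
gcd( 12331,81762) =1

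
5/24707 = 5/24707 = 0.00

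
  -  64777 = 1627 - 66404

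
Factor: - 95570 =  - 2^1*5^1*19^1*503^1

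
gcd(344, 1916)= 4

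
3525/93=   1175/31 = 37.90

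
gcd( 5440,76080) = 80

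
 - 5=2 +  - 7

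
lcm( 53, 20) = 1060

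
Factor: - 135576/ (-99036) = 2^1*3^( - 1 )*131^(-1)*269^1= 538/393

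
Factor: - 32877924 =-2^2*3^1*101^1 * 27127^1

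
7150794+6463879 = 13614673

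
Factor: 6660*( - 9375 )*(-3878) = 2^3*3^3*5^6*7^1*37^1 * 277^1 = 242132625000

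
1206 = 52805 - 51599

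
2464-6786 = - 4322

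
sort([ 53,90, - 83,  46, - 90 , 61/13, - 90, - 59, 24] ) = [ - 90, - 90, - 83 , - 59, 61/13,  24 , 46, 53 , 90] 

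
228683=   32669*7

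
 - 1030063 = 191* ( - 5393)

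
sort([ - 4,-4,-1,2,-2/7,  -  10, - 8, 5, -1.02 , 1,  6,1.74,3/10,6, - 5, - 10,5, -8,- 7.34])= [ - 10,- 10,- 8,-8,-7.34,-5, - 4, - 4, - 1.02, - 1, - 2/7,3/10, 1, 1.74,2,5, 5  ,  6, 6] 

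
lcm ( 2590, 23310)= 23310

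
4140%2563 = 1577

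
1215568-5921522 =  - 4705954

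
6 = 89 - 83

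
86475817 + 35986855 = 122462672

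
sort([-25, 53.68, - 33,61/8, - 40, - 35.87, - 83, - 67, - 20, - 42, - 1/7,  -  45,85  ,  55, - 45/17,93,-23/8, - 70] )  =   [ - 83, - 70,-67,-45, - 42, -40 ,  -  35.87 , - 33,-25, - 20,-23/8, - 45/17, - 1/7,61/8,53.68,55,  85,93]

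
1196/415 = 1196/415=2.88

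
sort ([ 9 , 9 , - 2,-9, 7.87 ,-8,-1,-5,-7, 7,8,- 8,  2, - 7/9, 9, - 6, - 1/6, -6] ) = [- 9 , - 8,-8,  -  7,-6,-6, - 5, - 2,-1, - 7/9,- 1/6,2 , 7,7.87,8, 9,9,9 ] 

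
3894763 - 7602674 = -3707911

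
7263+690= 7953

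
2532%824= 60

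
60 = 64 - 4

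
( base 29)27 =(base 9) 72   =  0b1000001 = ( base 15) 45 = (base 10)65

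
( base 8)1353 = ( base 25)14m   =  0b1011101011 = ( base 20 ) 1h7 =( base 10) 747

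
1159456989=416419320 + 743037669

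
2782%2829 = 2782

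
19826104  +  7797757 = 27623861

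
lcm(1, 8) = 8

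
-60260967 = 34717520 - 94978487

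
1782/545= 3  +  147/545 =3.27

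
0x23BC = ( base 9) 13484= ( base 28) BIK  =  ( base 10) 9148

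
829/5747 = 829/5747 = 0.14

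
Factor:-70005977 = -70005977^1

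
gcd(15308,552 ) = 4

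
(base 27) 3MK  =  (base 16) AF1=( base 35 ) 2A1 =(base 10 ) 2801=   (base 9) 3752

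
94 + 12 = 106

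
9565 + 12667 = 22232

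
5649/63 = 269/3  =  89.67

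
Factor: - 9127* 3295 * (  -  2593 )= 77980494745  =  5^1 * 659^1*2593^1*9127^1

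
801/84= 9 + 15/28 = 9.54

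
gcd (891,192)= 3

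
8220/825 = 9  +  53/55 = 9.96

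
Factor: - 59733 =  - 3^2*6637^1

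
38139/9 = 4237 + 2/3= 4237.67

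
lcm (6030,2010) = 6030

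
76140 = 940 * 81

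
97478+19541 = 117019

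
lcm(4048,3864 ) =85008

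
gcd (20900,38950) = 950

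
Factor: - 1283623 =-11^1*61^1*1913^1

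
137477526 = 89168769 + 48308757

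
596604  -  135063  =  461541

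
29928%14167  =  1594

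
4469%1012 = 421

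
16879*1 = 16879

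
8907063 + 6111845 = 15018908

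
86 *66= 5676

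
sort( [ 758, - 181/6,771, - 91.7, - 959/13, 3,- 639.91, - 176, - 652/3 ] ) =[-639.91, - 652/3 , - 176 , - 91.7, - 959/13,-181/6, 3,758,771 ] 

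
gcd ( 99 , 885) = 3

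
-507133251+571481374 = 64348123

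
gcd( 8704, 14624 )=32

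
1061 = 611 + 450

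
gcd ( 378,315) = 63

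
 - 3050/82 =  - 38 + 33/41 = -37.20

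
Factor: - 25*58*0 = 0 = 0^1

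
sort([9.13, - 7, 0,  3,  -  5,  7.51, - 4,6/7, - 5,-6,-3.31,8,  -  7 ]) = [ - 7, - 7,-6,-5, - 5 , - 4,-3.31,0,6/7,3,  7.51,8,9.13] 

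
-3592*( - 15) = 53880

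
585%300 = 285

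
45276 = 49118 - 3842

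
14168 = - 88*( - 161 ) 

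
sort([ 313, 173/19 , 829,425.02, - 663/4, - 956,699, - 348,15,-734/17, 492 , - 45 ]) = [ - 956, -348, - 663/4, - 45,-734/17,  173/19,15, 313, 425.02,492, 699, 829]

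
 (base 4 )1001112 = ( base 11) 3162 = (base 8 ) 10126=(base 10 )4182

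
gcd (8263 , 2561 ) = 1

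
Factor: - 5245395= - 3^1*5^1*59^1*5927^1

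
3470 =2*1735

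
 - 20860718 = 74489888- 95350606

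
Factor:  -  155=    - 5^1  *31^1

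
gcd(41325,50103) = 57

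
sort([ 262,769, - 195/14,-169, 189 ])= [ - 169, - 195/14, 189, 262,  769]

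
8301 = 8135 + 166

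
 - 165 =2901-3066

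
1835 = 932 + 903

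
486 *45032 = 21885552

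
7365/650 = 1473/130 =11.33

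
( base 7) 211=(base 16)6A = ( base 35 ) 31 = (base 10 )106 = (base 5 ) 411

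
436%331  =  105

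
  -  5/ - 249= 5/249 =0.02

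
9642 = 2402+7240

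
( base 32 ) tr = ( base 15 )43A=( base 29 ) 13R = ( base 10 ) 955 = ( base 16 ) 3bb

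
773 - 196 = 577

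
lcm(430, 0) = 0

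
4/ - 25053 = -1 + 25049/25053 = - 0.00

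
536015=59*9085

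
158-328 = -170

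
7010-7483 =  - 473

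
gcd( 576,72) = 72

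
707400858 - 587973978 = 119426880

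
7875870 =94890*83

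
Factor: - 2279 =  - 43^1*53^1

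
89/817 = 89/817 = 0.11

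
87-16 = 71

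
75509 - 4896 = 70613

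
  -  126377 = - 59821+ - 66556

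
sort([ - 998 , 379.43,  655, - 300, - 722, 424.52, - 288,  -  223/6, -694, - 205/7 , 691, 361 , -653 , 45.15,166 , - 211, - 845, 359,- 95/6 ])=[ - 998, - 845, - 722,  -  694, - 653, - 300,-288,  -  211, - 223/6 , - 205/7, - 95/6, 45.15, 166,359,361, 379.43,424.52, 655, 691]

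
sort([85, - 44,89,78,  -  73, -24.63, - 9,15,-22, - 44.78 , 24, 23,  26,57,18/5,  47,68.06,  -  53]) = [ - 73, - 53, - 44.78,-44, - 24.63,-22, - 9,18/5, 15 , 23, 24 , 26,47,57, 68.06,  78, 85,89 ]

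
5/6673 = 5/6673  =  0.00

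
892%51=25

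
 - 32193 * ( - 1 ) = 32193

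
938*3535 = 3315830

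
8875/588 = 8875/588 = 15.09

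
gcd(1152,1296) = 144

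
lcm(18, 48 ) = 144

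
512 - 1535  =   - 1023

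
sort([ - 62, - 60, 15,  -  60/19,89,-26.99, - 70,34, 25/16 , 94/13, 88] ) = [ -70 , -62,-60,  -  26.99, - 60/19, 25/16, 94/13, 15, 34, 88, 89]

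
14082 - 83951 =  - 69869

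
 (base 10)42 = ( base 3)1120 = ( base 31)1B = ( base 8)52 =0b101010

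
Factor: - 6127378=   -2^1*17^2*10601^1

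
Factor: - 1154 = -2^1*577^1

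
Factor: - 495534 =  - 2^1*3^1*13^1*6353^1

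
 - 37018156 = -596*62111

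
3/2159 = 3/2159 = 0.00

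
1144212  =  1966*582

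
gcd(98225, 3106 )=1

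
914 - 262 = 652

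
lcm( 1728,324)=5184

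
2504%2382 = 122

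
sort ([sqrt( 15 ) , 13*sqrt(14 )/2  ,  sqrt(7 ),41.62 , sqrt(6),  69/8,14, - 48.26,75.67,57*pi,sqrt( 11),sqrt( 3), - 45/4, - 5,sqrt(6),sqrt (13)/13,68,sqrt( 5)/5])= [ - 48.26, - 45/4, - 5,sqrt (13)/13,sqrt( 5 ) /5,sqrt( 3),sqrt(6),sqrt( 6), sqrt( 7),sqrt( 11), sqrt( 15),69/8, 14 , 13*sqrt( 14)/2,41.62,68, 75.67, 57*pi ]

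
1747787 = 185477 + 1562310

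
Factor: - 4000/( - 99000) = 2^2*3^( - 2) * 11^( - 1)=4/99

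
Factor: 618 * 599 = 370182 = 2^1*3^1*103^1*599^1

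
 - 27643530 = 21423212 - 49066742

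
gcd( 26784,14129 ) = 1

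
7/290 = 7/290 = 0.02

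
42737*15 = 641055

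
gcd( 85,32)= 1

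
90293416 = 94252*958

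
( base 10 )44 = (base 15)2E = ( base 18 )28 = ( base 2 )101100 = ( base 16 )2C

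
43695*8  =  349560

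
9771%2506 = 2253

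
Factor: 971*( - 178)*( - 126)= 21777588 = 2^2 * 3^2 * 7^1*89^1 * 971^1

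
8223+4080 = 12303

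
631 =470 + 161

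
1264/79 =16=16.00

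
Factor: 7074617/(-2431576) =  - 2^( - 3)*7^( - 2)* 11^1*179^1*3593^1*6203^ ( - 1)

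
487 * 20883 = 10170021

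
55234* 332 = 18337688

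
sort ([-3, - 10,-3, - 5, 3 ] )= [ - 10 ,  -  5, - 3,- 3, 3]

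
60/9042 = 10/1507= 0.01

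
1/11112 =1/11112= 0.00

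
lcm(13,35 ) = 455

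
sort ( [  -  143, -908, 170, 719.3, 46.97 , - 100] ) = [ - 908, - 143, - 100, 46.97, 170,719.3]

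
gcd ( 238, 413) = 7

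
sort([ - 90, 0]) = [ - 90,0] 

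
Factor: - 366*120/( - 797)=43920/797=2^4*3^2*5^1*61^1*797^( - 1 )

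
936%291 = 63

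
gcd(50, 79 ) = 1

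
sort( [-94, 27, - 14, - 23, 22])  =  [ - 94, - 23, - 14, 22,27]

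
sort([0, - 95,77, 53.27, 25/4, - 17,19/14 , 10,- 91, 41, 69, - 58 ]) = [ - 95, - 91, - 58, -17 , 0, 19/14, 25/4, 10, 41 , 53.27, 69, 77 ]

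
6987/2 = 6987/2  =  3493.50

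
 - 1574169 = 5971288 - 7545457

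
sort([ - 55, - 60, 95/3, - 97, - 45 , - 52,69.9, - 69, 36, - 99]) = [ - 99, - 97, - 69 , - 60 ,  -  55,  -  52,  -  45, 95/3,36,69.9 ]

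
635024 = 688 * 923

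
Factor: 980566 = 2^1*490283^1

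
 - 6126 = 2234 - 8360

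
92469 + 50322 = 142791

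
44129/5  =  44129/5 = 8825.80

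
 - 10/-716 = 5/358 = 0.01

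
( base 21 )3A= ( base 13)58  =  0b1001001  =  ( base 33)27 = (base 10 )73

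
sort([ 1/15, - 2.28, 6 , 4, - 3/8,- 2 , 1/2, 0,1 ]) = [-2.28, - 2, - 3/8  ,  0,1/15, 1/2,1,4,6]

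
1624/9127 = 1624/9127=0.18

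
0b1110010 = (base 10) 114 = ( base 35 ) 39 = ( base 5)424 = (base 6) 310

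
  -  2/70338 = -1/35169   =  - 0.00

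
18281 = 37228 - 18947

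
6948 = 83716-76768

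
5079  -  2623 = 2456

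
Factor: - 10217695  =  - 5^1*2043539^1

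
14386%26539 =14386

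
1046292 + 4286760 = 5333052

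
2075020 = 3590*578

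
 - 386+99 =-287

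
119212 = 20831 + 98381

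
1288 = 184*7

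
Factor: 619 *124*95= 2^2 * 5^1* 19^1*31^1*619^1  =  7291820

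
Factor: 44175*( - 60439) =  - 2669892825  =  - 3^1*5^2 *19^2*31^1*3181^1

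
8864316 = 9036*981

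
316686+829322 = 1146008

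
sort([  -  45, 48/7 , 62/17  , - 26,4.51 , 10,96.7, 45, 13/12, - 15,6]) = [ -45  , - 26, -15, 13/12, 62/17, 4.51,  6, 48/7, 10, 45, 96.7]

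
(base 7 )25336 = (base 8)15043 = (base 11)5033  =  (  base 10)6691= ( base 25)AHG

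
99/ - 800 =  - 99/800 = - 0.12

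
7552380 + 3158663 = 10711043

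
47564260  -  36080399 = 11483861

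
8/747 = 8/747 = 0.01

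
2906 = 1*2906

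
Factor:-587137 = -587137^1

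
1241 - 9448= -8207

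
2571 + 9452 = 12023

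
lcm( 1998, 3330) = 9990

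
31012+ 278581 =309593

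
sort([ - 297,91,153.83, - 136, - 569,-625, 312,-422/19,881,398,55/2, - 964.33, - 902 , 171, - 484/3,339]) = [-964.33 , - 902,-625, -569, - 297, - 484/3,-136,-422/19,55/2 , 91,153.83,171,312,339,  398,881 ]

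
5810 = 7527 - 1717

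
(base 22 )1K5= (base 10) 929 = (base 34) RB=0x3a1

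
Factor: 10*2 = 20 = 2^2*5^1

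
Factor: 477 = 3^2 *53^1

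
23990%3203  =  1569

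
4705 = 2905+1800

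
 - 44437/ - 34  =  1306+33/34 = 1306.97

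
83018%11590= 1888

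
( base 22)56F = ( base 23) 4JE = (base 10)2567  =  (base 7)10325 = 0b101000000111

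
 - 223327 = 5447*( - 41 ) 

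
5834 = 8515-2681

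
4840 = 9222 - 4382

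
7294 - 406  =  6888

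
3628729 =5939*611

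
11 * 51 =561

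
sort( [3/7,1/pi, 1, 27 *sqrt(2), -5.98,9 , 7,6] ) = [ - 5.98,1/pi, 3/7,1,6,7, 9,27*sqrt(2)] 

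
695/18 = 695/18 = 38.61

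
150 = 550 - 400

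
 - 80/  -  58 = 40/29 = 1.38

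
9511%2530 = 1921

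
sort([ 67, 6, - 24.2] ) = [-24.2 , 6,67]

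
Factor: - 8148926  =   - 2^1* 4074463^1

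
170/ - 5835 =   -  1 + 1133/1167 = -0.03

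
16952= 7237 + 9715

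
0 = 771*0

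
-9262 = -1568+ - 7694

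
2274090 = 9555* 238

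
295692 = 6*49282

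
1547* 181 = 280007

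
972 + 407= 1379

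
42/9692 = 21/4846 = 0.00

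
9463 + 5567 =15030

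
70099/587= 70099/587 = 119.42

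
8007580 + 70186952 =78194532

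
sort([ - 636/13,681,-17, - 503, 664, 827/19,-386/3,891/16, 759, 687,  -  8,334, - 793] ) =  [ - 793, - 503, - 386/3, - 636/13, - 17, - 8, 827/19,  891/16,334,664, 681, 687,  759 ] 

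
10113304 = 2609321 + 7503983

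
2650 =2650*1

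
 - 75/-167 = 75/167 = 0.45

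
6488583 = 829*7827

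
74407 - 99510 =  - 25103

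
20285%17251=3034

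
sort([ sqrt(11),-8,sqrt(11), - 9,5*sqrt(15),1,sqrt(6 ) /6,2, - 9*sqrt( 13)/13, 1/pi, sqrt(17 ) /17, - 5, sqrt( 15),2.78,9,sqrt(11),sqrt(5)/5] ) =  [ - 9 , - 8, - 5,  -  9* sqrt( 13 ) /13,sqrt(17) /17,1/pi, sqrt( 6) /6 , sqrt(5)/5, 1, 2,2.78,sqrt (11), sqrt( 11), sqrt( 11), sqrt(15 ),9,5 * sqrt ( 15 ) ] 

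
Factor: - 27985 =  - 5^1*29^1 * 193^1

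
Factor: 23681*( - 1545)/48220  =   - 7317429/9644 = -2^( - 2 )*3^1*7^1*17^1*103^1*199^1*2411^( - 1 ) 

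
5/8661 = 5/8661 = 0.00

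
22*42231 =929082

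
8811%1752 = 51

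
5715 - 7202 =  - 1487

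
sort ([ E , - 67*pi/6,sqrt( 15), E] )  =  [ -67 * pi/6, E, E,sqrt( 15) ]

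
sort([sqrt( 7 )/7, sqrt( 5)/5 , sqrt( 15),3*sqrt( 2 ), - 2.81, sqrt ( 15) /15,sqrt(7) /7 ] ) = [ - 2.81,  sqrt( 15 )/15,sqrt( 7 )/7 , sqrt( 7 )/7, sqrt(5 ) /5,sqrt( 15),  3*sqrt(2 ) ]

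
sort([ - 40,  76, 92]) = [-40,76,92 ]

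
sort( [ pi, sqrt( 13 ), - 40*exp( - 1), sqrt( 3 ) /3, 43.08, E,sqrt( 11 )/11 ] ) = [ - 40*exp ( - 1 ), sqrt( 11)/11, sqrt ( 3) /3, E,pi, sqrt( 13), 43.08 ] 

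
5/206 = 5/206 = 0.02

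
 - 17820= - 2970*6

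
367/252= 367/252 = 1.46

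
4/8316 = 1/2079 = 0.00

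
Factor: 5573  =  5573^1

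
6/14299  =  6/14299 = 0.00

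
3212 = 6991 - 3779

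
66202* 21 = 1390242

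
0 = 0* 19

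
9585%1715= 1010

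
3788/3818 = 1894/1909 = 0.99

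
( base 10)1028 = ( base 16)404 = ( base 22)22g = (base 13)611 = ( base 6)4432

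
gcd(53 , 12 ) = 1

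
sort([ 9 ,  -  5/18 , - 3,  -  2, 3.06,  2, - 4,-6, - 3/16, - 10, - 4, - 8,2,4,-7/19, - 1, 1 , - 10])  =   [ - 10, - 10, - 8, - 6 , - 4, - 4 , -3 , - 2, - 1, - 7/19, - 5/18, - 3/16,1, 2,2,3.06,4, 9] 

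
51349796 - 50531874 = 817922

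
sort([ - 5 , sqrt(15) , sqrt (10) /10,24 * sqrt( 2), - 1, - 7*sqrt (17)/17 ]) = [-5, - 7 * sqrt( 17) /17, - 1,  sqrt( 10 )/10,sqrt(15),24*sqrt(2 )] 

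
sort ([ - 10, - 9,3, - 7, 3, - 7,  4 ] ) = [ - 10, - 9, - 7,-7, 3,3,4]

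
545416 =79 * 6904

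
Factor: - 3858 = -2^1*3^1 * 643^1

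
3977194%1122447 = 609853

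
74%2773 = 74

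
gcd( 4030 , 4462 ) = 2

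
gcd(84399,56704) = 1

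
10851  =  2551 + 8300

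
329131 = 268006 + 61125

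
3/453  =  1/151=0.01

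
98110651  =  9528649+88582002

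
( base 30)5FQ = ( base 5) 124401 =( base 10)4976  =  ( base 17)103C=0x1370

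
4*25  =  100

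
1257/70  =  1257/70 = 17.96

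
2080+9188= 11268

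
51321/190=51321/190 = 270.11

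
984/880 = 123/110= 1.12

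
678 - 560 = 118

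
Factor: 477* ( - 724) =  - 2^2*3^2*53^1*181^1 = - 345348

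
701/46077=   701/46077 = 0.02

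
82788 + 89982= 172770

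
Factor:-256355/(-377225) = 5^( - 1)*11^1*59^1 * 191^( - 1) = 649/955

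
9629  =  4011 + 5618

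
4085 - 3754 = 331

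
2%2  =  0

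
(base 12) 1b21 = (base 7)12505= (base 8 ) 6411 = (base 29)3S2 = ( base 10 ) 3337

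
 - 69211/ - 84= 823+ 79/84= 823.94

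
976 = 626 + 350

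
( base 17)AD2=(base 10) 3113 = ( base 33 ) 2sb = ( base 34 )2NJ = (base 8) 6051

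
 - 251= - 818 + 567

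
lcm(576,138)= 13248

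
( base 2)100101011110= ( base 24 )43m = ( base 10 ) 2398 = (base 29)2OK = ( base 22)4L0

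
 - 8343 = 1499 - 9842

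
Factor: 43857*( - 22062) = -2^1* 3^3*11^1*443^1*3677^1 = - 967573134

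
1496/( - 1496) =-1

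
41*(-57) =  - 2337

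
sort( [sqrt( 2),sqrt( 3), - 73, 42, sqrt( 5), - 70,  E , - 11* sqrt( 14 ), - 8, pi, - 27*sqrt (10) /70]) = [ - 73, - 70, - 11*sqrt( 14), - 8 , - 27*sqrt(10 )/70,sqrt(2 ),sqrt(3) , sqrt( 5 ),E, pi, 42 ] 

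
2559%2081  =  478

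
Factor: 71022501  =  3^4*11^1 * 79^1*1009^1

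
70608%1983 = 1203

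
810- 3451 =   -  2641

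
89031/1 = 89031 = 89031.00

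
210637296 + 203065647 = 413702943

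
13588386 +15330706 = 28919092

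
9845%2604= 2033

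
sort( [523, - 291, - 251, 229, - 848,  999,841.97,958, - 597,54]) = [  -  848, - 597, - 291, - 251, 54 , 229, 523, 841.97,958,999 ]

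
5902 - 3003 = 2899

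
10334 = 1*10334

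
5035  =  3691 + 1344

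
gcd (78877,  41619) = 1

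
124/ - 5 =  - 124/5 = - 24.80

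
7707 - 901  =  6806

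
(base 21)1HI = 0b1100110000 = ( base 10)816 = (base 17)2e0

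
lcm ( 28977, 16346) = 637494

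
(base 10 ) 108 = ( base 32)3C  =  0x6c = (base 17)66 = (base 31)3F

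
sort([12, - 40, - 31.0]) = [ - 40,-31.0,  12]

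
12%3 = 0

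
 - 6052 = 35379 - 41431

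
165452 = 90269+75183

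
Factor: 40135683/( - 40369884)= - 2^( - 2)*7^1 * 101^1*127^1*149^1*163^(-1 )*20639^( -1 )  =  - 13378561/13456628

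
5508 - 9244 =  - 3736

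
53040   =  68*780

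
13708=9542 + 4166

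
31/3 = 31/3 = 10.33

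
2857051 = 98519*29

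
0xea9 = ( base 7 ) 13641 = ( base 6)25213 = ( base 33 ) 3eo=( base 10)3753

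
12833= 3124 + 9709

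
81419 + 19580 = 100999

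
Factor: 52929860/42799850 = 2^1*5^( - 1 )*855997^( - 1)*2646493^1 = 5292986/4279985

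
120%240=120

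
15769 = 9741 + 6028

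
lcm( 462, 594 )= 4158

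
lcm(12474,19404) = 174636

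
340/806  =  170/403= 0.42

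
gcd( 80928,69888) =96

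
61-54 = 7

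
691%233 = 225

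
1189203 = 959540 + 229663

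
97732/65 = 97732/65 = 1503.57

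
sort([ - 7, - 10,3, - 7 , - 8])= [ - 10, - 8 , - 7 ,  -  7,3]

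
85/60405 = 17/12081 = 0.00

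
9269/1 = 9269 =9269.00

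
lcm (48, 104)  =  624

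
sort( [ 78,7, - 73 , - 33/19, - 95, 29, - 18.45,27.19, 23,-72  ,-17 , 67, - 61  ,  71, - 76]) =[ - 95,-76,  -  73, -72,-61, - 18.45, - 17, - 33/19, 7,23,  27.19, 29, 67,71,78]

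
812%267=11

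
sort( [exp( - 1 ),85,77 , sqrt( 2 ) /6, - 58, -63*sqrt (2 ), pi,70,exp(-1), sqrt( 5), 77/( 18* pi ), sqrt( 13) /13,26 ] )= [ - 63* sqrt(2 ), - 58,sqrt( 2)/6,sqrt( 13 ) /13,exp( - 1 ),exp(-1 ),77/( 18 * pi), sqrt( 5),pi , 26 , 70,77, 85 ] 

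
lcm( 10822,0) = 0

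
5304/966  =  5  +  79/161  =  5.49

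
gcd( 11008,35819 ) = 43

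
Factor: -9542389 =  - 17^1* 19^1*31^1*953^1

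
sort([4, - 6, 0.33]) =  [ - 6,0.33, 4 ] 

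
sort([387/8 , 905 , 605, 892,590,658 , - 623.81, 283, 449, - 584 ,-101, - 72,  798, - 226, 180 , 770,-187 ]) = [-623.81,  -  584, - 226,-187,-101, - 72,  387/8,180, 283, 449, 590,605, 658,  770, 798, 892, 905]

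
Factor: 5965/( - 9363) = - 3^ ( - 1)*5^1 * 1193^1 * 3121^(- 1 ) 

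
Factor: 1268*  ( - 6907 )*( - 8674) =2^3*317^1 * 4337^1*6907^1 = 75967551224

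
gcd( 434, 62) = 62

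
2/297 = 2/297 = 0.01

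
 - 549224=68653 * ( - 8)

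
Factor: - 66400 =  - 2^5*5^2*83^1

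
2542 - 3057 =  - 515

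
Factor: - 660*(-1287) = 2^2*3^3*5^1*11^2* 13^1 = 849420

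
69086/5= 13817+1/5 = 13817.20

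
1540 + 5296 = 6836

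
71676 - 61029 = 10647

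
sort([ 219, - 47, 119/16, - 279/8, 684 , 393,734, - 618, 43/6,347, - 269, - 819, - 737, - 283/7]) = [  -  819, - 737,  -  618, - 269, - 47, - 283/7, - 279/8, 43/6,119/16, 219, 347,393, 684,734]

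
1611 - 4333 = -2722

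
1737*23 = 39951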